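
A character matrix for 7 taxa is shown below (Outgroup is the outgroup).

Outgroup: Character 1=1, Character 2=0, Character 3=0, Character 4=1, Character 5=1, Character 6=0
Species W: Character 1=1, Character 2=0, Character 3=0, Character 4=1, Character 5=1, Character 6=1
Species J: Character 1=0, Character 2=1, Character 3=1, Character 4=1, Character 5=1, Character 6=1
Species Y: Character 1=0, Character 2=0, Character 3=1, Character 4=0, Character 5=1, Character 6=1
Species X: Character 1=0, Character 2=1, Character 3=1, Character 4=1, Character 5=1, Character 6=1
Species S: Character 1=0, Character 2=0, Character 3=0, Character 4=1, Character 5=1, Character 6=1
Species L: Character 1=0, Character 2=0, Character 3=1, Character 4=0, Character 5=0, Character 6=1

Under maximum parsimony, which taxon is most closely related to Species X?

Species J

Character polarity is set by the outgroup: the derived state is whichever differs from the outgroup's state, so for Character 1, Character 4, Character 5 the derived state is '0', and for the remaining characters it is '1'.
Character 1: derived state '0' in Species J, Species L, Species S, Species X, and Species Y only — synapomorphy for {Species J, Species L, Species S, Species X, Species Y}.
Character 2: derived state '1' in Species J and Species X only — synapomorphy for {Species J, Species X}.
Character 3: derived state '1' in Species J, Species L, Species X, and Species Y only — synapomorphy for {Species J, Species L, Species X, Species Y}.
Only Species L and Species Y show the derived state '0' for Character 4, supporting them as a clade.
Character 5: derived state '0' in Species L only — an autapomorphy, so it tells us nothing about relationships among taxa.
All ingroup taxa share the derived state '1' for Character 6; it defines the ingroup but does not resolve relationships within it.
Most parsimonious ingroup topology: ((((Species X,Species J),(Species L,Species Y)),Species S),Species W).
Species X and Species J form a cherry on this tree, so they are sister taxa.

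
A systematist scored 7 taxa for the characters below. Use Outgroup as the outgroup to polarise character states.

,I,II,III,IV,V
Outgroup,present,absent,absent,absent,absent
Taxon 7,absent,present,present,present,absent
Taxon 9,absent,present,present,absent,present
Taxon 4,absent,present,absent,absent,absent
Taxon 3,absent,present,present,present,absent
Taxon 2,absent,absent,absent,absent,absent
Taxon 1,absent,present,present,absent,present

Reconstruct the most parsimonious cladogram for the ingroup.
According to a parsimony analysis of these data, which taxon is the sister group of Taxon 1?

Character polarity is set by the outgroup: the derived state is whichever differs from the outgroup's state, so for I the derived state is 'absent', and for the remaining characters it is 'present'.
All ingroup taxa share the derived state 'absent' for I; it defines the ingroup but does not resolve relationships within it.
Only Taxon 1, Taxon 3, Taxon 4, Taxon 7, and Taxon 9 show the derived state 'present' for II, supporting them as a clade.
III: derived state 'present' in Taxon 1, Taxon 3, Taxon 7, and Taxon 9 only — synapomorphy for {Taxon 1, Taxon 3, Taxon 7, Taxon 9}.
IV (derived state 'present') is shared by Taxon 3 and Taxon 7 — a synapomorphy uniting that clade.
Only Taxon 1 and Taxon 9 show the derived state 'present' for V, supporting them as a clade.
Most parsimonious ingroup topology: ((((Taxon 7,Taxon 3),(Taxon 9,Taxon 1)),Taxon 4),Taxon 2).
Taxon 1 and Taxon 9 form a cherry on this tree, so they are sister taxa.

Taxon 9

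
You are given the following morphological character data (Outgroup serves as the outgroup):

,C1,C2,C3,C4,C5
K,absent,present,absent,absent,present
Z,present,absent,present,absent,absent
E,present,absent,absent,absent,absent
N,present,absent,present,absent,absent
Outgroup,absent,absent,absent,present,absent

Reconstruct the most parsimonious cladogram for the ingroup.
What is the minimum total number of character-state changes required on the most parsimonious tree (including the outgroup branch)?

Character polarity is set by the outgroup: the derived state is whichever differs from the outgroup's state, so for C4 the derived state is 'absent', and for the remaining characters it is 'present'.
C1 (derived state 'present') is shared by E, N, and Z — a synapomorphy uniting that clade.
C2 (derived state 'present') is unique to K (autapomorphy; uninformative for grouping).
Only N and Z show the derived state 'present' for C3, supporting them as a clade.
C4 (derived state 'absent') is shared by all ingroup taxa — unites the whole ingroup.
C5 (derived state 'present') is unique to K (autapomorphy; uninformative for grouping).
Most parsimonious ingroup topology: ((E,(Z,N)),K).
Changes per character on this tree: C1: 1; C2: 1; C3: 1; C4: 1; C5: 1.
Total = 5.

5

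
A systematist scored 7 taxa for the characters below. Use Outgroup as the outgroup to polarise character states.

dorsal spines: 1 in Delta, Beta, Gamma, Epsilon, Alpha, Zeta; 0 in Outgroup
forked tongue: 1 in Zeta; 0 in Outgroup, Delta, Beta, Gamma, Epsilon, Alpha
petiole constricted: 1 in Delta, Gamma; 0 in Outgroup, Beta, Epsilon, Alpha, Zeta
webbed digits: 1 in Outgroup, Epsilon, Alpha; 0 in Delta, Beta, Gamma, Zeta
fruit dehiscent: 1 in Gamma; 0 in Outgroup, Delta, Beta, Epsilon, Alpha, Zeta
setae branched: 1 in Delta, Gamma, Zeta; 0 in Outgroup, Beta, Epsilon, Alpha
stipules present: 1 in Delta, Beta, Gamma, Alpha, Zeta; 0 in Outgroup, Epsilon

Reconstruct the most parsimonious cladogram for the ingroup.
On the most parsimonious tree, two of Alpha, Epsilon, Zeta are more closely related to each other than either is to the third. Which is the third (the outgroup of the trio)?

Epsilon

Character polarity is set by the outgroup: the derived state is whichever differs from the outgroup's state, so for webbed digits the derived state is '0', and for the remaining characters it is '1'.
All ingroup taxa share the derived state '1' for dorsal spines; it defines the ingroup but does not resolve relationships within it.
forked tongue: derived state '1' in Zeta only — an autapomorphy, so it tells us nothing about relationships among taxa.
petiole constricted (derived state '1') is shared by Delta and Gamma — a synapomorphy uniting that clade.
webbed digits: derived state '0' in Beta, Delta, Gamma, and Zeta only — synapomorphy for {Beta, Delta, Gamma, Zeta}.
fruit dehiscent (derived state '1') is unique to Gamma (autapomorphy; uninformative for grouping).
Only Delta, Gamma, and Zeta show the derived state '1' for setae branched, supporting them as a clade.
stipules present: derived state '1' in Alpha, Beta, Delta, Gamma, and Zeta only — synapomorphy for {Alpha, Beta, Delta, Gamma, Zeta}.
Most parsimonious ingroup topology: (((((Delta,Gamma),Zeta),Beta),Alpha),Epsilon).
Zeta and Alpha share a more recent common ancestor with each other than either does with Epsilon, so Epsilon is the least closely related of the three.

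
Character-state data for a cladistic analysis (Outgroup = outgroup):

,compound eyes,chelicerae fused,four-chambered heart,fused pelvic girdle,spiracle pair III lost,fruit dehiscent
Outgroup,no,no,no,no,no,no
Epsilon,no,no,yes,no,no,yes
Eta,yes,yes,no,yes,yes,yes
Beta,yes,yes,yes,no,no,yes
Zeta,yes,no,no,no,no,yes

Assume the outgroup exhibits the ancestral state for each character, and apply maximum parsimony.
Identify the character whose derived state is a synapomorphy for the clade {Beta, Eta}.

The outgroup has state 'no' for every character, so 'yes' is the derived state throughout.
compound eyes: derived state 'yes' in Beta, Eta, and Zeta only — synapomorphy for {Beta, Eta, Zeta}.
chelicerae fused (derived state 'yes') is shared by Beta and Eta — a synapomorphy uniting that clade.
four-chambered heart (state 'yes') occurs in Beta and Epsilon but conflicts with the nesting implied by the other characters — most parsimoniously interpreted as homoplasy.
fused pelvic girdle (derived state 'yes') is unique to Eta (autapomorphy; uninformative for grouping).
spiracle pair III lost: derived state 'yes' in Eta only — an autapomorphy, so it tells us nothing about relationships among taxa.
fruit dehiscent (derived state 'yes') is shared by all ingroup taxa — unites the whole ingroup.
Most parsimonious ingroup topology: (Epsilon,((Eta,Beta),Zeta)).
The clade {Beta, Eta} is supported by chelicerae fused: its derived state 'yes' occurs in exactly those taxa and in no other taxon (including the outgroup).

chelicerae fused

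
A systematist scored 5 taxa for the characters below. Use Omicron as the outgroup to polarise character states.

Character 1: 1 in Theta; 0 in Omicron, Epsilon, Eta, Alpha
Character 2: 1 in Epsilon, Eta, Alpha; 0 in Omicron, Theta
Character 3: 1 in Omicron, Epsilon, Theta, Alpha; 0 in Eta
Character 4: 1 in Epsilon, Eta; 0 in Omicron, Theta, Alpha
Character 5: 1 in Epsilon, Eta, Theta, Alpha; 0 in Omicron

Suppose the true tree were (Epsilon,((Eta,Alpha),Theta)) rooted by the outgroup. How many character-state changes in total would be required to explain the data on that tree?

Map each character onto (Epsilon,((Eta,Alpha),Theta)) (rooted by Omicron) and count the minimum state changes it requires (Fitch parsimony):
Character 1: 1; Character 2: 2; Character 3: 1; Character 4: 2; Character 5: 1.
Total tree length = 7.

7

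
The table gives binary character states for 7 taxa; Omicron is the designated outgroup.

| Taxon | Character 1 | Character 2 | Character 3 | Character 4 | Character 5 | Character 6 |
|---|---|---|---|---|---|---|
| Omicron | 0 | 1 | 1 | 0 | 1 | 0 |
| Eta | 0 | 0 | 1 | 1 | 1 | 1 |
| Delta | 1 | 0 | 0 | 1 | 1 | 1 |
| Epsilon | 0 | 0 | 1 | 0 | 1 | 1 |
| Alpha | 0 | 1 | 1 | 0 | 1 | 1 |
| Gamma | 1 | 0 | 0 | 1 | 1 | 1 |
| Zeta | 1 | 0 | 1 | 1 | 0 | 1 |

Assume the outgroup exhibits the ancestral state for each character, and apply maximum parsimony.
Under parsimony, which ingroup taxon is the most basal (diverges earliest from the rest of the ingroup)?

Character polarity is set by the outgroup: the derived state is whichever differs from the outgroup's state, so for Character 2, Character 3, Character 5 the derived state is '0', and for the remaining characters it is '1'.
Only Delta, Gamma, and Zeta show the derived state '1' for Character 1, supporting them as a clade.
Character 2: derived state '0' in Delta, Epsilon, Eta, Gamma, and Zeta only — synapomorphy for {Delta, Epsilon, Eta, Gamma, Zeta}.
Character 3 (derived state '0') is shared by Delta and Gamma — a synapomorphy uniting that clade.
Character 4: derived state '1' in Delta, Eta, Gamma, and Zeta only — synapomorphy for {Delta, Eta, Gamma, Zeta}.
Character 5: derived state '0' in Zeta only — an autapomorphy, so it tells us nothing about relationships among taxa.
Character 6 (derived state '1') is shared by all ingroup taxa — unites the whole ingroup.
Most parsimonious ingroup topology: (((Eta,((Delta,Gamma),Zeta)),Epsilon),Alpha).
Alpha is sister to the clade containing all other ingroup taxa, so it is the earliest-diverging (most basal) ingroup lineage.

Alpha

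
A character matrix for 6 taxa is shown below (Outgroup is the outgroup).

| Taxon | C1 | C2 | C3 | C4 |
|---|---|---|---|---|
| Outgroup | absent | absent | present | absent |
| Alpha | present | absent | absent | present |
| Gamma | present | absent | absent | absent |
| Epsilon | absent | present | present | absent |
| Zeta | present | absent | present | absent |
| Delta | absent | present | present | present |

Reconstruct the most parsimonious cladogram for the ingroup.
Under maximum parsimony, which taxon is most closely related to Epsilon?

Character polarity is set by the outgroup: the derived state is whichever differs from the outgroup's state, so for C3 the derived state is 'absent', and for the remaining characters it is 'present'.
Only Alpha, Gamma, and Zeta show the derived state 'present' for C1, supporting them as a clade.
C2 (derived state 'present') is shared by Delta and Epsilon — a synapomorphy uniting that clade.
C3 (derived state 'absent') is shared by Alpha and Gamma — a synapomorphy uniting that clade.
C4 groups Alpha and Delta, which is incompatible with the clades supported by the remaining characters; treating it as convergent (homoplasy) costs fewer steps than any alternative tree.
Most parsimonious ingroup topology: (((Alpha,Gamma),Zeta),(Epsilon,Delta)).
Epsilon and Delta form a cherry on this tree, so they are sister taxa.

Delta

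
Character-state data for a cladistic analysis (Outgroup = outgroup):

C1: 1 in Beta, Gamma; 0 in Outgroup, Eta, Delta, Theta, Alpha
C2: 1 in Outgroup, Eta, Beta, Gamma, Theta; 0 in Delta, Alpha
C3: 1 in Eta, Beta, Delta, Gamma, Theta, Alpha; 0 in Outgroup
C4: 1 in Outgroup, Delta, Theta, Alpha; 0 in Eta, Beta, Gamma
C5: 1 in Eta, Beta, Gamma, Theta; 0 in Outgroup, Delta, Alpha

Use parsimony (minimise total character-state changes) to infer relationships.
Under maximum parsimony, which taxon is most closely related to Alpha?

Delta

Character polarity is set by the outgroup: the derived state is whichever differs from the outgroup's state, so for C2, C4 the derived state is '0', and for the remaining characters it is '1'.
Only Beta and Gamma show the derived state '1' for C1, supporting them as a clade.
C2 (derived state '0') is shared by Alpha and Delta — a synapomorphy uniting that clade.
All ingroup taxa share the derived state '1' for C3; it defines the ingroup but does not resolve relationships within it.
Only Beta, Eta, and Gamma show the derived state '0' for C4, supporting them as a clade.
Only Beta, Eta, Gamma, and Theta show the derived state '1' for C5, supporting them as a clade.
Most parsimonious ingroup topology: (((Eta,(Beta,Gamma)),Theta),(Delta,Alpha)).
Alpha and Delta form a cherry on this tree, so they are sister taxa.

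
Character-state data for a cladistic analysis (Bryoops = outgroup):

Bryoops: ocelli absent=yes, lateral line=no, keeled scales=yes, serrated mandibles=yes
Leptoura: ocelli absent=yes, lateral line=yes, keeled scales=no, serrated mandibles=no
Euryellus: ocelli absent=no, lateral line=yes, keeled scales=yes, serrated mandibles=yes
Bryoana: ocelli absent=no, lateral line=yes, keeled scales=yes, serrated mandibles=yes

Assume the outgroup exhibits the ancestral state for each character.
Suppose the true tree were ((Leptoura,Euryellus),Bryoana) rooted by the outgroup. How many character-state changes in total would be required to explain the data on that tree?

5

Map each character onto ((Leptoura,Euryellus),Bryoana) (rooted by Bryoops) and count the minimum state changes it requires (Fitch parsimony):
ocelli absent: 2; lateral line: 1; keeled scales: 1; serrated mandibles: 1.
Total tree length = 5.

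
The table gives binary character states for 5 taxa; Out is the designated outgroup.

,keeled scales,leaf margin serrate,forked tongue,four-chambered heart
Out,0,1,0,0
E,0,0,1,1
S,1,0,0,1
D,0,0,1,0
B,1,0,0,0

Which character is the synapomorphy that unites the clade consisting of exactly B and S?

keeled scales

Character polarity is set by the outgroup: the derived state is whichever differs from the outgroup's state, so for leaf margin serrate the derived state is '0', and for the remaining characters it is '1'.
keeled scales (derived state '1') is shared by B and S — a synapomorphy uniting that clade.
All ingroup taxa share the derived state '0' for leaf margin serrate; it defines the ingroup but does not resolve relationships within it.
forked tongue (derived state '1') is shared by D and E — a synapomorphy uniting that clade.
four-chambered heart groups E and S, which is incompatible with the clades supported by the remaining characters; treating it as convergent (homoplasy) costs fewer steps than any alternative tree.
Most parsimonious ingroup topology: ((E,D),(S,B)).
The clade {B, S} is supported by keeled scales: its derived state '1' occurs in exactly those taxa and in no other taxon (including the outgroup).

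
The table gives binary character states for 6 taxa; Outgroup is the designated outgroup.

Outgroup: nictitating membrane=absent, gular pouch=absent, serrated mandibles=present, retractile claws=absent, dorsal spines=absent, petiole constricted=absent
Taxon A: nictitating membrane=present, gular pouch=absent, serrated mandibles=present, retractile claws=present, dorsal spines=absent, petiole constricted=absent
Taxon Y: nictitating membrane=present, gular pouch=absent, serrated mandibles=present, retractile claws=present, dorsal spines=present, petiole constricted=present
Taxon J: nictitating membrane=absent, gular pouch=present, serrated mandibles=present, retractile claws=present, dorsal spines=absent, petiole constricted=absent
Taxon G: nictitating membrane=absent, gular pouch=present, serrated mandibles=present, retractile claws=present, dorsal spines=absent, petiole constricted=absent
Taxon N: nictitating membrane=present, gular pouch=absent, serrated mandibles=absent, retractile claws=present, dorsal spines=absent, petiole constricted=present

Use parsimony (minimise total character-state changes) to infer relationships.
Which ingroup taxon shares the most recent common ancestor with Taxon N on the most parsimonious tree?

Character polarity is set by the outgroup: the derived state is whichever differs from the outgroup's state, so for serrated mandibles the derived state is 'absent', and for the remaining characters it is 'present'.
nictitating membrane (derived state 'present') is shared by Taxon A, Taxon N, and Taxon Y — a synapomorphy uniting that clade.
gular pouch: derived state 'present' in Taxon G and Taxon J only — synapomorphy for {Taxon G, Taxon J}.
serrated mandibles (derived state 'absent') is unique to Taxon N (autapomorphy; uninformative for grouping).
retractile claws (derived state 'present') is shared by all ingroup taxa — unites the whole ingroup.
dorsal spines: derived state 'present' in Taxon Y only — an autapomorphy, so it tells us nothing about relationships among taxa.
Only Taxon N and Taxon Y show the derived state 'present' for petiole constricted, supporting them as a clade.
Most parsimonious ingroup topology: ((Taxon A,(Taxon Y,Taxon N)),(Taxon J,Taxon G)).
Taxon N and Taxon Y form a cherry on this tree, so they are sister taxa.

Taxon Y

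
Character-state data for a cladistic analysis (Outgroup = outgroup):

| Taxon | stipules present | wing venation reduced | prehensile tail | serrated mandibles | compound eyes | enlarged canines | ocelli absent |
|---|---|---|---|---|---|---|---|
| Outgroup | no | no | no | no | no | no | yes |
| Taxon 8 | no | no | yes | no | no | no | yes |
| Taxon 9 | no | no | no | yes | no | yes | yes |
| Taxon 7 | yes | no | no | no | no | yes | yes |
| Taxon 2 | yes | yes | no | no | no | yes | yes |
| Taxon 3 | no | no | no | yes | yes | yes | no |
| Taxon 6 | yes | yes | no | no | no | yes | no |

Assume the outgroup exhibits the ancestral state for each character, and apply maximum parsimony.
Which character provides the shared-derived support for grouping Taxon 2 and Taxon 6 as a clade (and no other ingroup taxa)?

Character polarity is set by the outgroup: the derived state is whichever differs from the outgroup's state, so for ocelli absent the derived state is 'no', and for the remaining characters it is 'yes'.
stipules present (derived state 'yes') is shared by Taxon 2, Taxon 6, and Taxon 7 — a synapomorphy uniting that clade.
wing venation reduced: derived state 'yes' in Taxon 2 and Taxon 6 only — synapomorphy for {Taxon 2, Taxon 6}.
prehensile tail (derived state 'yes') is unique to Taxon 8 (autapomorphy; uninformative for grouping).
Only Taxon 3 and Taxon 9 show the derived state 'yes' for serrated mandibles, supporting them as a clade.
compound eyes: derived state 'yes' in Taxon 3 only — an autapomorphy, so it tells us nothing about relationships among taxa.
Only Taxon 2, Taxon 3, Taxon 6, Taxon 7, and Taxon 9 show the derived state 'yes' for enlarged canines, supporting them as a clade.
ocelli absent (state 'no') occurs in Taxon 3 and Taxon 6 but conflicts with the nesting implied by the other characters — most parsimoniously interpreted as homoplasy.
Most parsimonious ingroup topology: (Taxon 8,((Taxon 9,Taxon 3),(Taxon 7,(Taxon 2,Taxon 6)))).
The clade {Taxon 2, Taxon 6} is supported by wing venation reduced: its derived state 'yes' occurs in exactly those taxa and in no other taxon (including the outgroup).

wing venation reduced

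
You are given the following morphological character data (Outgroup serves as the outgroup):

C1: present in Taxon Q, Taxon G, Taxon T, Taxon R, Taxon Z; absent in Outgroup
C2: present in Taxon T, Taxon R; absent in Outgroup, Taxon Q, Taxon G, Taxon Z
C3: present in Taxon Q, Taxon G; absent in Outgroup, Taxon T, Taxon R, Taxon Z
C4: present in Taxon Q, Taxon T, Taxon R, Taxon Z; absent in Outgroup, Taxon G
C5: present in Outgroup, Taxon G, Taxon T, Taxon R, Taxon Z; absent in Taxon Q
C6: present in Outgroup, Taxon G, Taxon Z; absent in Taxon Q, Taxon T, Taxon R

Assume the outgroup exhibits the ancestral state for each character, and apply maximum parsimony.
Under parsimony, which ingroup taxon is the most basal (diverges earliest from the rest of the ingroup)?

Character polarity is set by the outgroup: the derived state is whichever differs from the outgroup's state, so for C5, C6 the derived state is 'absent', and for the remaining characters it is 'present'.
All ingroup taxa share the derived state 'present' for C1; it defines the ingroup but does not resolve relationships within it.
C2: derived state 'present' in Taxon R and Taxon T only — synapomorphy for {Taxon R, Taxon T}.
C3 groups Taxon G and Taxon Q, which is incompatible with the clades supported by the remaining characters; treating it as convergent (homoplasy) costs fewer steps than any alternative tree.
C4 (derived state 'present') is shared by Taxon Q, Taxon R, Taxon T, and Taxon Z — a synapomorphy uniting that clade.
C5: derived state 'absent' in Taxon Q only — an autapomorphy, so it tells us nothing about relationships among taxa.
C6 (derived state 'absent') is shared by Taxon Q, Taxon R, and Taxon T — a synapomorphy uniting that clade.
Most parsimonious ingroup topology: (((Taxon Q,(Taxon T,Taxon R)),Taxon Z),Taxon G).
Taxon G is sister to the clade containing all other ingroup taxa, so it is the earliest-diverging (most basal) ingroup lineage.

Taxon G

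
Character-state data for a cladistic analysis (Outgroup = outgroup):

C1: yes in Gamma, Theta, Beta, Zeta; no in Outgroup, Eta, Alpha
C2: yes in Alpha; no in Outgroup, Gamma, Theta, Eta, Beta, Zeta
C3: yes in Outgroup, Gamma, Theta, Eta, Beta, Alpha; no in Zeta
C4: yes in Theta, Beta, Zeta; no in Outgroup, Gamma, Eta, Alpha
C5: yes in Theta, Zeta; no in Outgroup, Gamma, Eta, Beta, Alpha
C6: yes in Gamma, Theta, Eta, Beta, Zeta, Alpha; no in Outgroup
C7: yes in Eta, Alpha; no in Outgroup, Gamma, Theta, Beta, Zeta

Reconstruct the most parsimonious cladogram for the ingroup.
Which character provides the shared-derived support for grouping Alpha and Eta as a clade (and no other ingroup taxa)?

Character polarity is set by the outgroup: the derived state is whichever differs from the outgroup's state, so for C3 the derived state is 'no', and for the remaining characters it is 'yes'.
Only Beta, Gamma, Theta, and Zeta show the derived state 'yes' for C1, supporting them as a clade.
C2 (derived state 'yes') is unique to Alpha (autapomorphy; uninformative for grouping).
C3 (derived state 'no') is unique to Zeta (autapomorphy; uninformative for grouping).
Only Beta, Theta, and Zeta show the derived state 'yes' for C4, supporting them as a clade.
C5 (derived state 'yes') is shared by Theta and Zeta — a synapomorphy uniting that clade.
C6 (derived state 'yes') is shared by all ingroup taxa — unites the whole ingroup.
C7: derived state 'yes' in Alpha and Eta only — synapomorphy for {Alpha, Eta}.
Most parsimonious ingroup topology: ((Gamma,((Theta,Zeta),Beta)),(Eta,Alpha)).
The clade {Alpha, Eta} is supported by C7: its derived state 'yes' occurs in exactly those taxa and in no other taxon (including the outgroup).

C7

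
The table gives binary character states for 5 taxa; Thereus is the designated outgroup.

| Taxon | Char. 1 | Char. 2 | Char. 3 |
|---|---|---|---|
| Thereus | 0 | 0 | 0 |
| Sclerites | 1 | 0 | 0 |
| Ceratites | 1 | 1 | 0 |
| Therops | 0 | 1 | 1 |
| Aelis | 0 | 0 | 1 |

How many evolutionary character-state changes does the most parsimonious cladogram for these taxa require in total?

The outgroup has state '0' for every character, so '1' is the derived state throughout.
Char. 1: derived state '1' in Ceratites and Sclerites only — synapomorphy for {Ceratites, Sclerites}.
Char. 2 (state '1') occurs in Ceratites and Therops but conflicts with the nesting implied by the other characters — most parsimoniously interpreted as homoplasy.
Only Aelis and Therops show the derived state '1' for Char. 3, supporting them as a clade.
Most parsimonious ingroup topology: ((Sclerites,Ceratites),(Therops,Aelis)).
Changes per character on this tree: Char. 1: 1; Char. 2: 2; Char. 3: 1.
Total = 4.

4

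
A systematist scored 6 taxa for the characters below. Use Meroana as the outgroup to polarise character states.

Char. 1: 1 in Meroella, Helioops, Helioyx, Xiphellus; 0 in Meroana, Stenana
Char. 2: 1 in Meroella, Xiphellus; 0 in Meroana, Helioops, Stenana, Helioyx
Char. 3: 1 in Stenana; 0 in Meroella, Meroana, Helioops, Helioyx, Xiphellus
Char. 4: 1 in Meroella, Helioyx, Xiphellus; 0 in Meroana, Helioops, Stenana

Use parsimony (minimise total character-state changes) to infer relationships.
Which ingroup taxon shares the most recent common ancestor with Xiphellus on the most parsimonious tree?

Meroella

The outgroup has state '0' for every character, so '1' is the derived state throughout.
Char. 1 (derived state '1') is shared by Helioops, Helioyx, Meroella, and Xiphellus — a synapomorphy uniting that clade.
Char. 2 (derived state '1') is shared by Meroella and Xiphellus — a synapomorphy uniting that clade.
Char. 3 (derived state '1') is unique to Stenana (autapomorphy; uninformative for grouping).
Only Helioyx, Meroella, and Xiphellus show the derived state '1' for Char. 4, supporting them as a clade.
Most parsimonious ingroup topology: (Stenana,((Helioyx,(Xiphellus,Meroella)),Helioops)).
Xiphellus and Meroella form a cherry on this tree, so they are sister taxa.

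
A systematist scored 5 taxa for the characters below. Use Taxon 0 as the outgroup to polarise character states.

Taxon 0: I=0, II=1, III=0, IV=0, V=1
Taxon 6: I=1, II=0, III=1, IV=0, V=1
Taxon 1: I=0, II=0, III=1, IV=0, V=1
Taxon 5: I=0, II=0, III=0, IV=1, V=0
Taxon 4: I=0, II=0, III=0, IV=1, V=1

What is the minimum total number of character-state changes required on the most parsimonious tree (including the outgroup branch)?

Character polarity is set by the outgroup: the derived state is whichever differs from the outgroup's state, so for II, V the derived state is '0', and for the remaining characters it is '1'.
I (derived state '1') is unique to Taxon 6 (autapomorphy; uninformative for grouping).
II (derived state '0') is shared by all ingroup taxa — unites the whole ingroup.
Only Taxon 1 and Taxon 6 show the derived state '1' for III, supporting them as a clade.
IV (derived state '1') is shared by Taxon 4 and Taxon 5 — a synapomorphy uniting that clade.
V (derived state '0') is unique to Taxon 5 (autapomorphy; uninformative for grouping).
Most parsimonious ingroup topology: ((Taxon 6,Taxon 1),(Taxon 5,Taxon 4)).
Changes per character on this tree: I: 1; II: 1; III: 1; IV: 1; V: 1.
Total = 5.

5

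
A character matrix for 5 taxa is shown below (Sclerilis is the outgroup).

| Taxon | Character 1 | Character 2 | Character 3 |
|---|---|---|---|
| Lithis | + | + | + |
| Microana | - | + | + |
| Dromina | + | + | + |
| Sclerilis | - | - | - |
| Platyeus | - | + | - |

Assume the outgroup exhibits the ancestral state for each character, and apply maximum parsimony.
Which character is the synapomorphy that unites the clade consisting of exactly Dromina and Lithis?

Character 1

The outgroup has state '-' for every character, so '+' is the derived state throughout.
Only Dromina and Lithis show the derived state '+' for Character 1, supporting them as a clade.
All ingroup taxa share the derived state '+' for Character 2; it defines the ingroup but does not resolve relationships within it.
Character 3 (derived state '+') is shared by Dromina, Lithis, and Microana — a synapomorphy uniting that clade.
Most parsimonious ingroup topology: (Platyeus,(Microana,(Lithis,Dromina))).
The clade {Dromina, Lithis} is supported by Character 1: its derived state '+' occurs in exactly those taxa and in no other taxon (including the outgroup).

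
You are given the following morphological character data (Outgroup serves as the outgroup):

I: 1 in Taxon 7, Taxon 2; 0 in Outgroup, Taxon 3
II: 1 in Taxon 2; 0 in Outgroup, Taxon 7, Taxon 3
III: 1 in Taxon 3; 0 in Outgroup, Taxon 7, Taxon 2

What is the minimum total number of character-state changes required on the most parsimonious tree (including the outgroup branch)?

The outgroup has state '0' for every character, so '1' is the derived state throughout.
I (derived state '1') is shared by Taxon 2 and Taxon 7 — a synapomorphy uniting that clade.
II: derived state '1' in Taxon 2 only — an autapomorphy, so it tells us nothing about relationships among taxa.
III: derived state '1' in Taxon 3 only — an autapomorphy, so it tells us nothing about relationships among taxa.
Most parsimonious ingroup topology: ((Taxon 7,Taxon 2),Taxon 3).
Changes per character on this tree: I: 1; II: 1; III: 1.
Total = 3.

3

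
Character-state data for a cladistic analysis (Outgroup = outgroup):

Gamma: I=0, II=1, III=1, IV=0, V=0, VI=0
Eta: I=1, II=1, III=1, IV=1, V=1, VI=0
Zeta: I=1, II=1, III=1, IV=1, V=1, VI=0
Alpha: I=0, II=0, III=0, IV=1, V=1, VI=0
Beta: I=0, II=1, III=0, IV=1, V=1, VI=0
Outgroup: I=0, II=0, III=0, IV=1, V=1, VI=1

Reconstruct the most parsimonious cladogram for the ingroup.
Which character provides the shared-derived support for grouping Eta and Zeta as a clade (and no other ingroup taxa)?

Character polarity is set by the outgroup: the derived state is whichever differs from the outgroup's state, so for IV, V, VI the derived state is '0', and for the remaining characters it is '1'.
Only Eta and Zeta show the derived state '1' for I, supporting them as a clade.
Only Beta, Eta, Gamma, and Zeta show the derived state '1' for II, supporting them as a clade.
III (derived state '1') is shared by Eta, Gamma, and Zeta — a synapomorphy uniting that clade.
IV: derived state '0' in Gamma only — an autapomorphy, so it tells us nothing about relationships among taxa.
V: derived state '0' in Gamma only — an autapomorphy, so it tells us nothing about relationships among taxa.
VI (derived state '0') is shared by all ingroup taxa — unites the whole ingroup.
Most parsimonious ingroup topology: (((Gamma,(Eta,Zeta)),Beta),Alpha).
The clade {Eta, Zeta} is supported by I: its derived state '1' occurs in exactly those taxa and in no other taxon (including the outgroup).

I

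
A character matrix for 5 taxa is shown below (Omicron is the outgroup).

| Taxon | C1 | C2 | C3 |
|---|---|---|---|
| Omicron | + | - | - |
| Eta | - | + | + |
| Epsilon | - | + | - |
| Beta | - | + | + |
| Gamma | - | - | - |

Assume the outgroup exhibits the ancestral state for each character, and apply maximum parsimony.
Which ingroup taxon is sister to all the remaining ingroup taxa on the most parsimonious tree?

Gamma

Character polarity is set by the outgroup: the derived state is whichever differs from the outgroup's state, so for C1 the derived state is '-', and for the remaining characters it is '+'.
C1 (derived state '-') is shared by all ingroup taxa — unites the whole ingroup.
Only Beta, Epsilon, and Eta show the derived state '+' for C2, supporting them as a clade.
C3: derived state '+' in Beta and Eta only — synapomorphy for {Beta, Eta}.
Most parsimonious ingroup topology: (((Eta,Beta),Epsilon),Gamma).
Gamma is sister to the clade containing all other ingroup taxa, so it is the earliest-diverging (most basal) ingroup lineage.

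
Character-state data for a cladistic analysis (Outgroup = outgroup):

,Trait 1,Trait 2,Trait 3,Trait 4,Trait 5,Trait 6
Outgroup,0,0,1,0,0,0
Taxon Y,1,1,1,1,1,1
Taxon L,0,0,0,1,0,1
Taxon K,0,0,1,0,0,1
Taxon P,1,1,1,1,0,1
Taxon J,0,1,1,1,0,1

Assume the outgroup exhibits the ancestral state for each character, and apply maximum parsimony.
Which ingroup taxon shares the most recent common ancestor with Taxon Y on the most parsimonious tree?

Taxon P

Character polarity is set by the outgroup: the derived state is whichever differs from the outgroup's state, so for Trait 3 the derived state is '0', and for the remaining characters it is '1'.
Only Taxon P and Taxon Y show the derived state '1' for Trait 1, supporting them as a clade.
Only Taxon J, Taxon P, and Taxon Y show the derived state '1' for Trait 2, supporting them as a clade.
Trait 3: derived state '0' in Taxon L only — an autapomorphy, so it tells us nothing about relationships among taxa.
Trait 4: derived state '1' in Taxon J, Taxon L, Taxon P, and Taxon Y only — synapomorphy for {Taxon J, Taxon L, Taxon P, Taxon Y}.
Trait 5: derived state '1' in Taxon Y only — an autapomorphy, so it tells us nothing about relationships among taxa.
Trait 6 (derived state '1') is shared by all ingroup taxa — unites the whole ingroup.
Most parsimonious ingroup topology: ((((Taxon Y,Taxon P),Taxon J),Taxon L),Taxon K).
Taxon Y and Taxon P form a cherry on this tree, so they are sister taxa.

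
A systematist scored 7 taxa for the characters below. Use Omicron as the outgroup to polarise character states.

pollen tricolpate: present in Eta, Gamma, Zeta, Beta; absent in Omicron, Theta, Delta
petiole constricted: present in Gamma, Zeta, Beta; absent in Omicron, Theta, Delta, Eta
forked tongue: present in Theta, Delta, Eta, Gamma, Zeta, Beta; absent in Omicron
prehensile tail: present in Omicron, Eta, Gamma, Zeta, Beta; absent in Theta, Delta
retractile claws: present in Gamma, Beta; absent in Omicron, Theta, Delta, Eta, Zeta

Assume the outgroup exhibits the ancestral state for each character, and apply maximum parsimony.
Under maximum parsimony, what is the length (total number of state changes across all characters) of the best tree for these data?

5

Character polarity is set by the outgroup: the derived state is whichever differs from the outgroup's state, so for prehensile tail the derived state is 'absent', and for the remaining characters it is 'present'.
Only Beta, Eta, Gamma, and Zeta show the derived state 'present' for pollen tricolpate, supporting them as a clade.
petiole constricted: derived state 'present' in Beta, Gamma, and Zeta only — synapomorphy for {Beta, Gamma, Zeta}.
All ingroup taxa share the derived state 'present' for forked tongue; it defines the ingroup but does not resolve relationships within it.
prehensile tail: derived state 'absent' in Delta and Theta only — synapomorphy for {Delta, Theta}.
Only Beta and Gamma show the derived state 'present' for retractile claws, supporting them as a clade.
Most parsimonious ingroup topology: ((Theta,Delta),(Eta,((Gamma,Beta),Zeta))).
Changes per character on this tree: pollen tricolpate: 1; petiole constricted: 1; forked tongue: 1; prehensile tail: 1; retractile claws: 1.
Total = 5.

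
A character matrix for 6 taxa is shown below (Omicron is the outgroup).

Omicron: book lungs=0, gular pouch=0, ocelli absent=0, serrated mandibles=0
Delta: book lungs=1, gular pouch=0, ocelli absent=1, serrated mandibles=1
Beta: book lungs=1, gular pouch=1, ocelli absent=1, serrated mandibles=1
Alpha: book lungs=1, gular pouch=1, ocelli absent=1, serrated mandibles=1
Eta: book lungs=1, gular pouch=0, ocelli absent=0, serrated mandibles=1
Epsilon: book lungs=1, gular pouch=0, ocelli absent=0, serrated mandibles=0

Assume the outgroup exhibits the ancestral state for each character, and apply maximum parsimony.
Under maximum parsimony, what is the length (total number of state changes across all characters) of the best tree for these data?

The outgroup has state '0' for every character, so '1' is the derived state throughout.
All ingroup taxa share the derived state '1' for book lungs; it defines the ingroup but does not resolve relationships within it.
gular pouch: derived state '1' in Alpha and Beta only — synapomorphy for {Alpha, Beta}.
ocelli absent: derived state '1' in Alpha, Beta, and Delta only — synapomorphy for {Alpha, Beta, Delta}.
serrated mandibles: derived state '1' in Alpha, Beta, Delta, and Eta only — synapomorphy for {Alpha, Beta, Delta, Eta}.
Most parsimonious ingroup topology: (((Delta,(Beta,Alpha)),Eta),Epsilon).
Changes per character on this tree: book lungs: 1; gular pouch: 1; ocelli absent: 1; serrated mandibles: 1.
Total = 4.

4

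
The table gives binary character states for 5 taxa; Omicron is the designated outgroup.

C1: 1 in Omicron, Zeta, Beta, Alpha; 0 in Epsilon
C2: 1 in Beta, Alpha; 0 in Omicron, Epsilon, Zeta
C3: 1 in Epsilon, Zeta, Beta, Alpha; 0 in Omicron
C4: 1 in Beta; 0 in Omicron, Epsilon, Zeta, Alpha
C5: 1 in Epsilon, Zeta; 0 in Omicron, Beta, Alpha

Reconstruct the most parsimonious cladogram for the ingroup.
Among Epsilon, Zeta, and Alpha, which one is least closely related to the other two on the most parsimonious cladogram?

Alpha

Character polarity is set by the outgroup: the derived state is whichever differs from the outgroup's state, so for C1 the derived state is '0', and for the remaining characters it is '1'.
C1: derived state '0' in Epsilon only — an autapomorphy, so it tells us nothing about relationships among taxa.
Only Alpha and Beta show the derived state '1' for C2, supporting them as a clade.
C3 (derived state '1') is shared by all ingroup taxa — unites the whole ingroup.
C4: derived state '1' in Beta only — an autapomorphy, so it tells us nothing about relationships among taxa.
C5: derived state '1' in Epsilon and Zeta only — synapomorphy for {Epsilon, Zeta}.
Most parsimonious ingroup topology: ((Epsilon,Zeta),(Beta,Alpha)).
Zeta and Epsilon share a more recent common ancestor with each other than either does with Alpha, so Alpha is the least closely related of the three.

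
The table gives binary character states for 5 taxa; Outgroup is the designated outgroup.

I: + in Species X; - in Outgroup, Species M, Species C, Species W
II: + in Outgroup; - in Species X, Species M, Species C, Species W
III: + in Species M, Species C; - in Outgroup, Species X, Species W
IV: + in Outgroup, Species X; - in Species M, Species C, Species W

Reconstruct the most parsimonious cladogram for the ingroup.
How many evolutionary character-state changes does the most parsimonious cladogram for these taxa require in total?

4

Character polarity is set by the outgroup: the derived state is whichever differs from the outgroup's state, so for II, IV the derived state is '-', and for the remaining characters it is '+'.
I (derived state '+') is unique to Species X (autapomorphy; uninformative for grouping).
All ingroup taxa share the derived state '-' for II; it defines the ingroup but does not resolve relationships within it.
III (derived state '+') is shared by Species C and Species M — a synapomorphy uniting that clade.
Only Species C, Species M, and Species W show the derived state '-' for IV, supporting them as a clade.
Most parsimonious ingroup topology: (Species X,((Species M,Species C),Species W)).
Changes per character on this tree: I: 1; II: 1; III: 1; IV: 1.
Total = 4.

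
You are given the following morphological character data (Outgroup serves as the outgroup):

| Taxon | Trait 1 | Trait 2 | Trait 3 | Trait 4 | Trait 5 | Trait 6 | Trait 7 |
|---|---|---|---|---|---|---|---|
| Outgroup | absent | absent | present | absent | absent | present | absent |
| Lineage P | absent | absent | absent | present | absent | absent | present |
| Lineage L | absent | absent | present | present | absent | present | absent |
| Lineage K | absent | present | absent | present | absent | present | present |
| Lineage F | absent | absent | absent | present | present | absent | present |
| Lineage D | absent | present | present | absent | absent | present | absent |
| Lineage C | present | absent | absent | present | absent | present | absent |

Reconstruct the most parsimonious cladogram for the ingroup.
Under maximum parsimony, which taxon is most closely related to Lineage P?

Lineage F

Character polarity is set by the outgroup: the derived state is whichever differs from the outgroup's state, so for Trait 3, Trait 6 the derived state is 'absent', and for the remaining characters it is 'present'.
Trait 1 (derived state 'present') is unique to Lineage C (autapomorphy; uninformative for grouping).
Trait 2 groups Lineage D and Lineage K, which is incompatible with the clades supported by the remaining characters; treating it as convergent (homoplasy) costs fewer steps than any alternative tree.
Only Lineage C, Lineage F, Lineage K, and Lineage P show the derived state 'absent' for Trait 3, supporting them as a clade.
Trait 4 (derived state 'present') is shared by Lineage C, Lineage F, Lineage K, Lineage L, and Lineage P — a synapomorphy uniting that clade.
Trait 5: derived state 'present' in Lineage F only — an autapomorphy, so it tells us nothing about relationships among taxa.
Only Lineage F and Lineage P show the derived state 'absent' for Trait 6, supporting them as a clade.
Only Lineage F, Lineage K, and Lineage P show the derived state 'present' for Trait 7, supporting them as a clade.
Most parsimonious ingroup topology: (((((Lineage P,Lineage F),Lineage K),Lineage C),Lineage L),Lineage D).
Lineage P and Lineage F form a cherry on this tree, so they are sister taxa.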